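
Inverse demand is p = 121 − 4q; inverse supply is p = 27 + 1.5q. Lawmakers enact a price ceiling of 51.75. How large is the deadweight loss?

Competitive equilibrium: 121 − 4q = 27 + 1.5q → q* = 17.0909, p* = 52.6364.
At the ceiling p = 51.75, quantity supplied = (51.75 − 27)/1.5 = 16.5.
Willingness to pay at q' = 16.5: 121 − 4·16.5 = 55.
Δq = 17.0909 − 16.5 = 0.5909; wedge = 55 − 51.75 = 3.25.
DWL = ½ × 0.5909 × 3.25 = 0.96.

0.96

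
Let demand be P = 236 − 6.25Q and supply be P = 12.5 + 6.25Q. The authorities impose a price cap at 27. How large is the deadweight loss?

1513.21

Competitive equilibrium: 236 − 6.25Q = 12.5 + 6.25Q → Q* = 17.88, P* = 124.25.
At the ceiling P = 27, quantity supplied = (27 − 12.5)/6.25 = 2.32.
Willingness to pay at Q' = 2.32: 236 − 6.25·2.32 = 221.5.
ΔQ = 17.88 − 2.32 = 15.56; wedge = 221.5 − 27 = 194.5.
The triangle = ½ × 15.56 × 194.5 = 1513.21.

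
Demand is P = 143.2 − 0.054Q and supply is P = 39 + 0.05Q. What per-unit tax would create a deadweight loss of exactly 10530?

Competitive equilibrium: 143.2 − 0.054Q = 39 + 0.05Q → Q* = 1001.9231, P* = 89.0962.
A tax t gives ΔQ = t/0.104 and wedge t, so DWL = t²/0.208.
t²/0.208 = 10530 → t² = 2190.24 → t = 46.8.

46.8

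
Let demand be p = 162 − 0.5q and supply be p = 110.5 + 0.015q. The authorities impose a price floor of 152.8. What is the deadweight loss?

1714.58

Competitive equilibrium: 162 − 0.5q = 110.5 + 0.015q → q* = 100, p* = 112.
At the floor p = 152.8, quantity demanded = (162 − 152.8)/0.5 = 18.4.
Sellers' marginal cost at q' = 18.4: 110.5 + 0.015·18.4 = 110.776.
Δq = 100 − 18.4 = 81.6; wedge = 152.8 − 110.776 = 42.024.
The triangle = ½ × 81.6 × 42.024 = 1714.58.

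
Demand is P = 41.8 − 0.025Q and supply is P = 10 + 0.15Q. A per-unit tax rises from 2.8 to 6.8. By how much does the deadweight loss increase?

109.71

Competitive equilibrium: 41.8 − 0.025Q = 10 + 0.15Q → Q* = 181.7143, P* = 37.2571.
For a per-unit tax t: ΔQ = t/0.175, so DWL = ½·t·(t/0.175) = t²/0.35.
At t = 2.8: DWL = 22.4. At t = 6.8: DWL = 132.114.
Increase = 132.114 − 22.4 = 109.71.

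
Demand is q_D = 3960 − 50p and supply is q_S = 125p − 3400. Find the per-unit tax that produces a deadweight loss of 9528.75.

In inverse form: demand p = 79.2 − 0.02q, supply p = 27.2 + 0.008q.
Competitive equilibrium: 79.2 − 0.02q = 27.2 + 0.008q → q* = 1857.1429, p* = 42.0571.
A tax t gives Δq = t/0.028 and wedge t, so DWL = t²/0.056.
t²/0.056 = 9528.75 → t² = 533.61 → t = 23.1.

23.1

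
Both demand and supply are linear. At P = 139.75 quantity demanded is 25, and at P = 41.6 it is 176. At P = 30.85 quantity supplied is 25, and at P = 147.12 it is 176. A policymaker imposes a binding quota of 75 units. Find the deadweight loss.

Demand slope = (41.6 − 139.75)/(176 − 25) = −0.65, so P = 156 − 0.65Q.
Supply slope = (147.12 − 30.85)/(176 − 25) = 0.77, so P = 11.6 + 0.77Q.
Competitive equilibrium: 156 − 0.65Q = 11.6 + 0.77Q → Q* = 101.6901, P* = 89.9014.
At Q = 75: demand price = 156 − 0.65·75 = 107.25; supply price = 11.6 + 0.77·75 = 69.35.
ΔQ = 101.6901 − 75 = 26.6901; wedge = 107.25 − 69.35 = 37.9.
Welfare loss = ½ × 26.6901 × 37.9 = 505.78.

505.78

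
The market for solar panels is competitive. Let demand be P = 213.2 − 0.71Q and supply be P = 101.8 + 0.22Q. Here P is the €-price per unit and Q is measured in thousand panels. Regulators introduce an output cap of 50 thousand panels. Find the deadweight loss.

Competitive equilibrium: 213.2 − 0.71Q = 101.8 + 0.22Q → Q* = 119.7849, P* = 128.1527.
At Q = 50: demand price = 213.2 − 0.71·50 = 177.7; supply price = 101.8 + 0.22·50 = 112.8.
ΔQ = 119.7849 − 50 = 69.7849; wedge = 177.7 − 112.8 = 64.9.
DWL = ½ × 69.7849 × 64.9 = €2264.52 thousand.

€2264.52 thousand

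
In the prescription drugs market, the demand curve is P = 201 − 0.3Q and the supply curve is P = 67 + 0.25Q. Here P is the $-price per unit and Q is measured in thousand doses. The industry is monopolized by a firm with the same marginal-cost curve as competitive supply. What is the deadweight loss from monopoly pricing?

$2033.39 thousand

Competitive equilibrium: 201 − 0.3Q = 67 + 0.25Q → Q* = 243.6364, P* = 127.9091.
Marginal revenue: MR = 201 − 0.6Q. Set MR = MC: 201 − 0.6Q = 67 + 0.25Q → Q_m = 157.6471.
Price P_m = 201 − 0.3·157.6471 = 153.7059; MC(Q_m) = 67 + 0.25·157.6471 = 106.4118.
Competitive Q* = 243.6364, so ΔQ = 85.9893; wedge = 153.7059 − 106.4118 = 47.2941.
Deadweight loss = ½ × 85.9893 × 47.2941 = $2033.39 thousand.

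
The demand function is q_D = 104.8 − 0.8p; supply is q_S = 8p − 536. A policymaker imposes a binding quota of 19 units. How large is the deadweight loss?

521.64

In inverse form: demand p = 131 − 1.25q, supply p = 67 + 0.125q.
Competitive equilibrium: 131 − 1.25q = 67 + 0.125q → q* = 46.5455, p* = 72.8182.
At q = 19: demand price = 131 − 1.25·19 = 107.25; supply price = 67 + 0.125·19 = 69.375.
Δq = 46.5455 − 19 = 27.5455; wedge = 107.25 − 69.375 = 37.875.
DWL = ½ × 27.5455 × 37.875 = 521.64.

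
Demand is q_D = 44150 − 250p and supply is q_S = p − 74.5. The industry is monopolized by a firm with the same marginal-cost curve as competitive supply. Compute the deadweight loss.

0.08

In inverse form: demand p = 176.6 − 0.004q, supply p = 74.5 + q.
Competitive equilibrium: 176.6 − 0.004q = 74.5 + q → q* = 101.6932, p* = 176.1932.
Marginal revenue: MR = 176.6 − 0.008q. Set MR = MC: 176.6 − 0.008q = 74.5 + q → q_m = 101.2897.
Price p_m = 176.6 − 0.004·101.2897 = 176.1948; MC(q_m) = 74.5 + 1·101.2897 = 175.7897.
Competitive q* = 101.6932, so Δq = 0.4035; wedge = 176.1948 − 175.7897 = 0.4051.
DWL = ½ × 0.4035 × 0.4051 = 0.08.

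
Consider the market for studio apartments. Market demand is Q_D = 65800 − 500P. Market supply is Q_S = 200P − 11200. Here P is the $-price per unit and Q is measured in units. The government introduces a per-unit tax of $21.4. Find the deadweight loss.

$32711.43

In inverse form: demand P = 131.6 − 0.002Q, supply P = 56 + 0.005Q.
Competitive equilibrium: 131.6 − 0.002Q = 56 + 0.005Q → Q* = 10800, P* = 110.
With the tax, the buyer price exceeds the seller price by 21.4: (131.6 − 0.002Q) − (56 + 0.005Q) = 21.4 → Q' = 7742.8571.
ΔQ = 10800 − 7742.8571 = 3057.1429; the wedge equals the tax, 21.4.
DWL = ½ × 3057.1429 × 21.4 = $32711.43.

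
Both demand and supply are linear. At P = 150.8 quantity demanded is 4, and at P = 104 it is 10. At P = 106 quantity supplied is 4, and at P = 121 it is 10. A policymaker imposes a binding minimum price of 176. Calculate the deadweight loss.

Demand slope = (104 − 150.8)/(10 − 4) = −7.8, so P = 182 − 7.8Q.
Supply slope = (121 − 106)/(10 − 4) = 2.5, so P = 96 + 2.5Q.
Competitive equilibrium: 182 − 7.8Q = 96 + 2.5Q → Q* = 8.3495, P* = 116.8738.
At the floor P = 176, quantity demanded = (182 − 176)/7.8 = 0.7692.
Sellers' marginal cost at Q' = 0.7692: 96 + 2.5·0.7692 = 97.923.
ΔQ = 8.3495 − 0.7692 = 7.5803; wedge = 176 − 97.923 = 78.077.
Deadweight loss = ½ × 7.5803 × 78.077 = 295.92.

295.92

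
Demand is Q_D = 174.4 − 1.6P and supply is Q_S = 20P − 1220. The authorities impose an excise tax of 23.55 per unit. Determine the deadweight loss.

410.82

In inverse form: demand P = 109 − 0.625Q, supply P = 61 + 0.05Q.
Competitive equilibrium: 109 − 0.625Q = 61 + 0.05Q → Q* = 71.1111, P* = 64.5556.
With the tax, the buyer price exceeds the seller price by 23.55: (109 − 0.625Q) − (61 + 0.05Q) = 23.55 → Q' = 36.2222.
ΔQ = 71.1111 − 36.2222 = 34.8889; the wedge equals the tax, 23.55.
DWL = ½ × 34.8889 × 23.55 = 410.82.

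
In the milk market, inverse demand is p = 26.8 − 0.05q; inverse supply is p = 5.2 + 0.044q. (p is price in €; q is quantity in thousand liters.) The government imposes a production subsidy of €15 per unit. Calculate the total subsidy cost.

€5840.43 thousand

Competitive equilibrium: 26.8 − 0.05q = 5.2 + 0.044q → q* = 229.7872, p* = 15.3106.
The subsidy lowers effective supply by 15: p = 0.044q − 9.8.
New quantity: 26.8 − 0.05q = 0.044q − 9.8 → q' = 389.3617.
Total subsidy cost = 15 × 389.3617 = €5840.43 thousand.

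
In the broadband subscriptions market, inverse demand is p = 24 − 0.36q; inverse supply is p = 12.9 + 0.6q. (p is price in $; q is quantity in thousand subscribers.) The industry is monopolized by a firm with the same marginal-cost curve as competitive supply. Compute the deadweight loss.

$4.77 thousand

Competitive equilibrium: 24 − 0.36q = 12.9 + 0.6q → q* = 11.5625, p* = 19.8375.
Marginal revenue: MR = 24 − 0.72q. Set MR = MC: 24 − 0.72q = 12.9 + 0.6q → q_m = 8.4091.
Price p_m = 24 − 0.36·8.4091 = 20.9727; MC(q_m) = 12.9 + 0.6·8.4091 = 17.9455.
Competitive q* = 11.5625, so Δq = 3.1534; wedge = 20.9727 − 17.9455 = 3.0272.
Deadweight loss = ½ × 3.1534 × 3.0272 = $4.77 thousand.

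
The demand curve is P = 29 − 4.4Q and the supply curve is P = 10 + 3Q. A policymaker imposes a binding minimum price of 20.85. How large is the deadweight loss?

1.89

Competitive equilibrium: 29 − 4.4Q = 10 + 3Q → Q* = 2.5676, P* = 17.7027.
At the floor P = 20.85, quantity demanded = (29 − 20.85)/4.4 = 1.8523.
Sellers' marginal cost at Q' = 1.8523: 10 + 3·1.8523 = 15.5569.
ΔQ = 2.5676 − 1.8523 = 0.7153; wedge = 20.85 − 15.5569 = 5.2931.
The triangle = ½ × 0.7153 × 5.2931 = 1.89.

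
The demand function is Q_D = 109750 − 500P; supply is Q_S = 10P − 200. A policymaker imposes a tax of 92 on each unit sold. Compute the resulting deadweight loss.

In inverse form: demand P = 219.5 − 0.002Q, supply P = 20 + 0.1Q.
Competitive equilibrium: 219.5 − 0.002Q = 20 + 0.1Q → Q* = 1955.8824, P* = 215.5882.
With the tax, the buyer price exceeds the seller price by 92: (219.5 − 0.002Q) − (20 + 0.1Q) = 92 → Q' = 1053.9216.
ΔQ = 1955.8824 − 1053.9216 = 901.9608; the wedge equals the tax, 92.
Welfare loss = ½ × 901.9608 × 92 = 41490.20.

41490.20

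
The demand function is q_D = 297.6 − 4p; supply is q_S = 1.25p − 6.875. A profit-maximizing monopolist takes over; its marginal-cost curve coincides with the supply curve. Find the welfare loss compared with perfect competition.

83.60

In inverse form: demand p = 74.4 − 0.25q, supply p = 5.5 + 0.8q.
Competitive equilibrium: 74.4 − 0.25q = 5.5 + 0.8q → q* = 65.619, p* = 57.9952.
Marginal revenue: MR = 74.4 − 0.5q. Set MR = MC: 74.4 − 0.5q = 5.5 + 0.8q → q_m = 53.
Price p_m = 74.4 − 0.25·53 = 61.15; MC(q_m) = 5.5 + 0.8·53 = 47.9.
Competitive q* = 65.619, so Δq = 12.619; wedge = 61.15 − 47.9 = 13.25.
DWL = ½ × 12.619 × 13.25 = 83.60.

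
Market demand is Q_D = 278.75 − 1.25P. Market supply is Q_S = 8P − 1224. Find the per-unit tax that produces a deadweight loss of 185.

In inverse form: demand P = 223 − 0.8Q, supply P = 153 + 0.125Q.
Competitive equilibrium: 223 − 0.8Q = 153 + 0.125Q → Q* = 75.6757, P* = 162.4595.
A tax t gives ΔQ = t/0.925 and wedge t, so DWL = t²/1.85.
t²/1.85 = 185 → t² = 342.25 → t = 18.5.

18.5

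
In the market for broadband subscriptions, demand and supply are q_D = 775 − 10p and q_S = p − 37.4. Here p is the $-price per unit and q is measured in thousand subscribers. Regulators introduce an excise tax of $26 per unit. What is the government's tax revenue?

$333.27 thousand

In inverse form: demand p = 77.5 − 0.1q, supply p = 37.4 + q.
Competitive equilibrium: 77.5 − 0.1q = 37.4 + q → q* = 36.4545, p* = 73.8545.
With the tax, the buyer price exceeds the seller price by 26: (77.5 − 0.1q) − (37.4 + q) = 26 → q' = 12.8182.
Tax revenue = 26 × 12.8182 = $333.27 thousand.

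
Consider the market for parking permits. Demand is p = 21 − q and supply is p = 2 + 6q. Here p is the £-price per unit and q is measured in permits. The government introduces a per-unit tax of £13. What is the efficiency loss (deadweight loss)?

£12.07

Competitive equilibrium: 21 − q = 2 + 6q → q* = 2.7143, p* = 18.2857.
With the tax, the buyer price exceeds the seller price by 13: (21 − q) − (2 + 6q) = 13 → q' = 0.8571.
Δq = 2.7143 − 0.8571 = 1.8572; the wedge equals the tax, 13.
DWL = ½ × 1.8572 × 13 = £12.07.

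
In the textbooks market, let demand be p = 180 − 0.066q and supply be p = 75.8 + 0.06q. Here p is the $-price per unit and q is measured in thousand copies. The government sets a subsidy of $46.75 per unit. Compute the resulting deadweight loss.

Competitive equilibrium: 180 − 0.066q = 75.8 + 0.06q → q* = 826.9841, p* = 125.419.
The subsidy lowers effective supply by 46.75: p = 29.05 + 0.06q.
New quantity: 180 − 0.066q = 29.05 + 0.06q → q' = 1198.0159.
Overproduction Δq = 1198.0159 − 826.9841 = 371.0318; wedge = subsidy = 46.75.
DWL = ½ × 371.0318 × 46.75 = $8672.87 thousand.

$8672.87 thousand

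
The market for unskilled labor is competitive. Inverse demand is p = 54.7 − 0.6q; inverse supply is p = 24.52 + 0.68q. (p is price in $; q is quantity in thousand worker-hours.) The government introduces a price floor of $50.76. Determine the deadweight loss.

$185.21 thousand

Competitive equilibrium: 54.7 − 0.6q = 24.52 + 0.68q → q* = 23.5781, p* = 40.5531.
At the floor p = 50.76, quantity demanded = (54.7 − 50.76)/0.6 = 6.5667.
Sellers' marginal cost at q' = 6.5667: 24.52 + 0.68·6.5667 = 28.9854.
Δq = 23.5781 − 6.5667 = 17.0114; wedge = 50.76 − 28.9854 = 21.7746.
Welfare loss = ½ × 17.0114 × 21.7746 = $185.21 thousand.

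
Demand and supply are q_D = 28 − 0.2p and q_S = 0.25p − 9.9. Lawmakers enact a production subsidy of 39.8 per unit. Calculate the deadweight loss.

In inverse form: demand p = 140 − 5q, supply p = 39.6 + 4q.
Competitive equilibrium: 140 − 5q = 39.6 + 4q → q* = 11.1556, p* = 84.2222.
The subsidy lowers effective supply by 39.8: p = 4q − 0.2.
New quantity: 140 − 5q = 4q − 0.2 → q' = 15.5778.
Overproduction Δq = 15.5778 − 11.1556 = 4.4222; wedge = subsidy = 39.8.
DWL = ½ × 4.4222 × 39.8 = 88.

88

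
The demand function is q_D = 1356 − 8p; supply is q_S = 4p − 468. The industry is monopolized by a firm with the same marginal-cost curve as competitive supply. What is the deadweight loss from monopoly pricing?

229.69

In inverse form: demand p = 169.5 − 0.125q, supply p = 117 + 0.25q.
Competitive equilibrium: 169.5 − 0.125q = 117 + 0.25q → q* = 140, p* = 152.
Marginal revenue: MR = 169.5 − 0.25q. Set MR = MC: 169.5 − 0.25q = 117 + 0.25q → q_m = 105.
Price p_m = 169.5 − 0.125·105 = 156.375; MC(q_m) = 117 + 0.25·105 = 143.25.
Competitive q* = 140, so Δq = 35; wedge = 156.375 − 143.25 = 13.125.
The triangle = ½ × 35 × 13.125 = 229.69.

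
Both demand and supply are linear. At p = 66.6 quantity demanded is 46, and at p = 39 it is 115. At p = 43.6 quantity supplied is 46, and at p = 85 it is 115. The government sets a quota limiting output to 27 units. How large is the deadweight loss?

Demand slope = (39 − 66.6)/(115 − 46) = −0.4, so p = 85 − 0.4q.
Supply slope = (85 − 43.6)/(115 − 46) = 0.6, so p = 16 + 0.6q.
Competitive equilibrium: 85 − 0.4q = 16 + 0.6q → q* = 69, p* = 57.4.
At q = 27: demand price = 85 − 0.4·27 = 74.2; supply price = 16 + 0.6·27 = 32.2.
Δq = 69 − 27 = 42; wedge = 74.2 − 32.2 = 42.
The triangle = ½ × 42 × 42 = 882.

882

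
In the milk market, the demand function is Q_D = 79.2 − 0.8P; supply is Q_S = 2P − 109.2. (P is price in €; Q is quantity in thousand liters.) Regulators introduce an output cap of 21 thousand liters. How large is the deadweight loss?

€16.72 thousand

In inverse form: demand P = 99 − 1.25Q, supply P = 54.6 + 0.5Q.
Competitive equilibrium: 99 − 1.25Q = 54.6 + 0.5Q → Q* = 25.3714, P* = 67.2857.
At Q = 21: demand price = 99 − 1.25·21 = 72.75; supply price = 54.6 + 0.5·21 = 65.1.
ΔQ = 25.3714 − 21 = 4.3714; wedge = 72.75 − 65.1 = 7.65.
The triangle = ½ × 4.3714 × 7.65 = €16.72 thousand.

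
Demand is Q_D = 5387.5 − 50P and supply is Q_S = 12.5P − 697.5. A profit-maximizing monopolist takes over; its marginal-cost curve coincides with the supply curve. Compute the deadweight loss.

In inverse form: demand P = 107.75 − 0.02Q, supply P = 55.8 + 0.08Q.
Competitive equilibrium: 107.75 − 0.02Q = 55.8 + 0.08Q → Q* = 519.5, P* = 97.36.
Marginal revenue: MR = 107.75 − 0.04Q. Set MR = MC: 107.75 − 0.04Q = 55.8 + 0.08Q → Q_m = 432.91667.
Price P_m = 107.75 − 0.02·432.91667 = 99.09167; MC(Q_m) = 55.8 + 0.08·432.91667 = 90.43333.
Competitive Q* = 519.5, so ΔQ = 86.58333; wedge = 99.09167 − 90.43333 = 8.65834.
The triangle = ½ × 86.58333 × 8.65834 = 374.83.

374.83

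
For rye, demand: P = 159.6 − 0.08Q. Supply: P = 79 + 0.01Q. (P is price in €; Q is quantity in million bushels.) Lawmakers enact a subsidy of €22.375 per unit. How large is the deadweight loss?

€2781.34 million

Competitive equilibrium: 159.6 − 0.08Q = 79 + 0.01Q → Q* = 895.5556, P* = 87.9556.
The subsidy lowers effective supply by 22.375: P = 56.625 + 0.01Q.
New quantity: 159.6 − 0.08Q = 56.625 + 0.01Q → Q' = 1144.1667.
Overproduction ΔQ = 1144.1667 − 895.5556 = 248.6111; wedge = subsidy = 22.375.
DWL = ½ × 248.6111 × 22.375 = €2781.34 million.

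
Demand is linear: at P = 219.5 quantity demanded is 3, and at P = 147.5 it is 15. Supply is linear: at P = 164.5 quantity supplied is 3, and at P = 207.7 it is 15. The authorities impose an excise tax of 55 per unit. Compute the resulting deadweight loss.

157.55

Demand slope = (147.5 − 219.5)/(15 − 3) = −6, so P = 237.5 − 6Q.
Supply slope = (207.7 − 164.5)/(15 − 3) = 3.6, so P = 153.7 + 3.6Q.
Competitive equilibrium: 237.5 − 6Q = 153.7 + 3.6Q → Q* = 8.7292, P* = 185.125.
With the tax, the buyer price exceeds the seller price by 55: (237.5 − 6Q) − (153.7 + 3.6Q) = 55 → Q' = 3.
ΔQ = 8.7292 − 3 = 5.7292; the wedge equals the tax, 55.
Deadweight loss = ½ × 5.7292 × 55 = 157.55.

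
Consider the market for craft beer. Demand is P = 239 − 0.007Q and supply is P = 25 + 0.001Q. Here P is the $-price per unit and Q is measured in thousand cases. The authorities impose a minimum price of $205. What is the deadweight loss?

$1917188.78 thousand

Competitive equilibrium: 239 − 0.007Q = 25 + 0.001Q → Q* = 26750, P* = 51.75.
At the floor P = 205, quantity demanded = (239 − 205)/0.007 = 4857.1428571.
Sellers' marginal cost at Q' = 4857.1428571: 25 + 0.001·4857.1428571 = 29.8571429.
ΔQ = 26750 − 4857.1428571 = 21892.8571429; wedge = 205 − 29.8571429 = 175.1428571.
DWL = ½ × 21892.8571429 × 175.1428571 = $1917188.78 thousand.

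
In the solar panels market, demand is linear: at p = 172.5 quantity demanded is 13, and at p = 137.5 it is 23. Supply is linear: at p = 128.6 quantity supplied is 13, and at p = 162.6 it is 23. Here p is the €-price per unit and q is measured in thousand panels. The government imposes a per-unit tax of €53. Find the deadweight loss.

Demand slope = (137.5 − 172.5)/(23 − 13) = −3.5, so p = 218 − 3.5q.
Supply slope = (162.6 − 128.6)/(23 − 13) = 3.4, so p = 84.4 + 3.4q.
Competitive equilibrium: 218 − 3.5q = 84.4 + 3.4q → q* = 19.3623, p* = 150.2319.
With the tax, the buyer price exceeds the seller price by 53: (218 − 3.5q) − (84.4 + 3.4q) = 53 → q' = 11.6812.
Δq = 19.3623 − 11.6812 = 7.6811; the wedge equals the tax, 53.
Deadweight loss = ½ × 7.6811 × 53 = €203.55 thousand.

€203.55 thousand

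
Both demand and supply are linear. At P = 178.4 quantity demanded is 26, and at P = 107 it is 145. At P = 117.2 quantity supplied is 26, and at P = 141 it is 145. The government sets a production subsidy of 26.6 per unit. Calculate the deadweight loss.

Demand slope = (107 − 178.4)/(145 − 26) = −0.6, so P = 194 − 0.6Q.
Supply slope = (141 − 117.2)/(145 − 26) = 0.2, so P = 112 + 0.2Q.
Competitive equilibrium: 194 − 0.6Q = 112 + 0.2Q → Q* = 102.5, P* = 132.5.
The subsidy lowers effective supply by 26.6: P = 85.4 + 0.2Q.
New quantity: 194 − 0.6Q = 85.4 + 0.2Q → Q' = 135.75.
Overproduction ΔQ = 135.75 − 102.5 = 33.25; wedge = subsidy = 26.6.
Deadweight loss = ½ × 33.25 × 26.6 = 442.225.

442.225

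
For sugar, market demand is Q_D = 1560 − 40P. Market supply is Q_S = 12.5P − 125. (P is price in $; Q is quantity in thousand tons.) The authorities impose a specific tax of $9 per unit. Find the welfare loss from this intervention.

In inverse form: demand P = 39 − 0.025Q, supply P = 10 + 0.08Q.
Competitive equilibrium: 39 − 0.025Q = 10 + 0.08Q → Q* = 276.1905, P* = 32.0952.
With the tax, the buyer price exceeds the seller price by 9: (39 − 0.025Q) − (10 + 0.08Q) = 9 → Q' = 190.4762.
ΔQ = 276.1905 − 190.4762 = 85.7143; the wedge equals the tax, 9.
DWL = ½ × 85.7143 × 9 = $385.71 thousand.

$385.71 thousand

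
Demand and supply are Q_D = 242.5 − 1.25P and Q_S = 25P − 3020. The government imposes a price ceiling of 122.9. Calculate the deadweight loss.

504.05

In inverse form: demand P = 194 − 0.8Q, supply P = 120.8 + 0.04Q.
Competitive equilibrium: 194 − 0.8Q = 120.8 + 0.04Q → Q* = 87.1429, P* = 124.2857.
At the ceiling P = 122.9, quantity supplied = (122.9 − 120.8)/0.04 = 52.5.
Willingness to pay at Q' = 52.5: 194 − 0.8·52.5 = 152.
ΔQ = 87.1429 − 52.5 = 34.6429; wedge = 152 − 122.9 = 29.1.
The triangle = ½ × 34.6429 × 29.1 = 504.05.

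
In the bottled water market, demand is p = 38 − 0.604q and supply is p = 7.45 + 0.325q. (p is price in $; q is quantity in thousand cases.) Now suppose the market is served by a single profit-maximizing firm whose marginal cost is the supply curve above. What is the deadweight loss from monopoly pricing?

Competitive equilibrium: 38 − 0.604q = 7.45 + 0.325q → q* = 32.8848, p* = 18.1376.
Marginal revenue: MR = 38 − 1.208q. Set MR = MC: 38 − 1.208q = 7.45 + 0.325q → q_m = 19.9282.
Price p_m = 38 − 0.604·19.9282 = 25.9634; MC(q_m) = 7.45 + 0.325·19.9282 = 13.9267.
Competitive q* = 32.8848, so Δq = 12.9566; wedge = 25.9634 − 13.9267 = 12.0367.
Deadweight loss = ½ × 12.9566 × 12.0367 = $77.98 thousand.

$77.98 thousand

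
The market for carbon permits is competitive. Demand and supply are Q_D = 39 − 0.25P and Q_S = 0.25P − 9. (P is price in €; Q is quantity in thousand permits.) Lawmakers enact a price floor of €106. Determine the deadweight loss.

In inverse form: demand P = 156 − 4Q, supply P = 36 + 4Q.
Competitive equilibrium: 156 − 4Q = 36 + 4Q → Q* = 15, P* = 96.
At the floor P = 106, quantity demanded = (156 − 106)/4 = 12.5.
Sellers' marginal cost at Q' = 12.5: 36 + 4·12.5 = 86.
ΔQ = 15 − 12.5 = 2.5; wedge = 106 − 86 = 20.
The triangle = ½ × 2.5 × 20 = €25 thousand.

€25 thousand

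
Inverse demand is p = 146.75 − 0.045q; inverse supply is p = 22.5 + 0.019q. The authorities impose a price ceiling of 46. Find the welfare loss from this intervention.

Competitive equilibrium: 146.75 − 0.045q = 22.5 + 0.019q → q* = 1941.4063, p* = 59.3867.
At the ceiling p = 46, quantity supplied = (46 − 22.5)/0.019 = 1236.8421.
Willingness to pay at q' = 1236.8421: 146.75 − 0.045·1236.8421 = 91.0921.
Δq = 1941.4063 − 1236.8421 = 704.5642; wedge = 91.0921 − 46 = 45.0921.
Deadweight loss = ½ × 704.5642 × 45.0921 = 15885.14.

15885.14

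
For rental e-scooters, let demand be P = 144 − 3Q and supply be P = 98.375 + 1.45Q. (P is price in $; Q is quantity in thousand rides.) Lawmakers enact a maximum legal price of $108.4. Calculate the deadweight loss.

Competitive equilibrium: 144 − 3Q = 98.375 + 1.45Q → Q* = 10.2528, P* = 113.2416.
At the ceiling P = 108.4, quantity supplied = (108.4 − 98.375)/1.45 = 6.9138.
Willingness to pay at Q' = 6.9138: 144 − 3·6.9138 = 123.2586.
ΔQ = 10.2528 − 6.9138 = 3.339; wedge = 123.2586 − 108.4 = 14.8586.
Deadweight loss = ½ × 3.339 × 14.8586 = $24.81 thousand.

$24.81 thousand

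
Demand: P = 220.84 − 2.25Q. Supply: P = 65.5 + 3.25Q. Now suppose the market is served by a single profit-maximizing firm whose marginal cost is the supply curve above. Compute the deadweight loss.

Competitive equilibrium: 220.84 − 2.25Q = 65.5 + 3.25Q → Q* = 28.2436, P* = 157.2918.
Marginal revenue: MR = 220.84 − 4.5Q. Set MR = MC: 220.84 − 4.5Q = 65.5 + 3.25Q → Q_m = 20.0439.
Price P_m = 220.84 − 2.25·20.0439 = 175.7412; MC(Q_m) = 65.5 + 3.25·20.0439 = 130.6427.
Competitive Q* = 28.2436, so ΔQ = 8.1997; wedge = 175.7412 − 130.6427 = 45.0985.
Deadweight loss = ½ × 8.1997 × 45.0985 = 184.90.

184.90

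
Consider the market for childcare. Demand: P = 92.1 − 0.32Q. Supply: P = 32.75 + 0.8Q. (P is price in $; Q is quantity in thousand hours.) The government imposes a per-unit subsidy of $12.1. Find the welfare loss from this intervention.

$65.36 thousand

Competitive equilibrium: 92.1 − 0.32Q = 32.75 + 0.8Q → Q* = 52.9911, P* = 75.1429.
The subsidy lowers effective supply by 12.1: P = 20.65 + 0.8Q.
New quantity: 92.1 − 0.32Q = 20.65 + 0.8Q → Q' = 63.7946.
Overproduction ΔQ = 63.7946 − 52.9911 = 10.8035; wedge = subsidy = 12.1.
Deadweight loss = ½ × 10.8035 × 12.1 = $65.36 thousand.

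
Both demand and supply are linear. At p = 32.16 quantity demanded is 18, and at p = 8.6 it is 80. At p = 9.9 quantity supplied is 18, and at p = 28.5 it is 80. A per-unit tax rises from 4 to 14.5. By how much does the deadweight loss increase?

142.83

Demand slope = (8.6 − 32.16)/(80 − 18) = −0.38, so p = 39 − 0.38q.
Supply slope = (28.5 − 9.9)/(80 − 18) = 0.3, so p = 4.5 + 0.3q.
Competitive equilibrium: 39 − 0.38q = 4.5 + 0.3q → q* = 50.7353, p* = 19.7206.
For a per-unit tax t: Δq = t/0.68, so DWL = ½·t·(t/0.68) = t²/1.36.
At t = 4: DWL = 11.765. At t = 14.5: DWL = 154.596.
Increase = 154.596 − 11.765 = 142.83.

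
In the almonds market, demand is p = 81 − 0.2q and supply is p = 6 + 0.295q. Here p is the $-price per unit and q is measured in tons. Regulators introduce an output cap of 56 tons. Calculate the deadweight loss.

Competitive equilibrium: 81 − 0.2q = 6 + 0.295q → q* = 151.5152, p* = 50.697.
At q = 56: demand price = 81 − 0.2·56 = 69.8; supply price = 6 + 0.295·56 = 22.52.
Δq = 151.5152 − 56 = 95.5152; wedge = 69.8 − 22.52 = 47.28.
Deadweight loss = ½ × 95.5152 × 47.28 = $2257.98.

$2257.98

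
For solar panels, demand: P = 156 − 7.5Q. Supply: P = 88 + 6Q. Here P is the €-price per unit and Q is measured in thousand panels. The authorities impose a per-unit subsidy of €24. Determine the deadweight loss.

€21.33 thousand

Competitive equilibrium: 156 − 7.5Q = 88 + 6Q → Q* = 5.037, P* = 118.2222.
The subsidy lowers effective supply by 24: P = 64 + 6Q.
New quantity: 156 − 7.5Q = 64 + 6Q → Q' = 6.8148.
Overproduction ΔQ = 6.8148 − 5.037 = 1.7778; wedge = subsidy = 24.
The triangle = ½ × 1.7778 × 24 = €21.33 thousand.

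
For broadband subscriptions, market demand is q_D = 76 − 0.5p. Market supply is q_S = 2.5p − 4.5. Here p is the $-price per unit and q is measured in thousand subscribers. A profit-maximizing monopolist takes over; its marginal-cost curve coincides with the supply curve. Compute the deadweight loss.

$971.08 thousand

In inverse form: demand p = 152 − 2q, supply p = 1.8 + 0.4q.
Competitive equilibrium: 152 − 2q = 1.8 + 0.4q → q* = 62.58333, p* = 26.83333.
Marginal revenue: MR = 152 − 4q. Set MR = MC: 152 − 4q = 1.8 + 0.4q → q_m = 34.13636.
Price p_m = 152 − 2·34.13636 = 83.72728; MC(q_m) = 1.8 + 0.4·34.13636 = 15.45454.
Competitive q* = 62.58333, so Δq = 28.44697; wedge = 83.72728 − 15.45454 = 68.27274.
DWL = ½ × 28.44697 × 68.27274 = $971.08 thousand.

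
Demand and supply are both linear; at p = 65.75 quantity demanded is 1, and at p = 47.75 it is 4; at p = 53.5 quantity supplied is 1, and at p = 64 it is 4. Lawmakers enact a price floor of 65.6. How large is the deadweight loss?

7.59

Demand slope = (47.75 − 65.75)/(4 − 1) = −6, so p = 71.75 − 6q.
Supply slope = (64 − 53.5)/(4 − 1) = 3.5, so p = 50 + 3.5q.
Competitive equilibrium: 71.75 − 6q = 50 + 3.5q → q* = 2.2895, p* = 58.0132.
At the floor p = 65.6, quantity demanded = (71.75 − 65.6)/6 = 1.025.
Sellers' marginal cost at q' = 1.025: 50 + 3.5·1.025 = 53.5875.
Δq = 2.2895 − 1.025 = 1.2645; wedge = 65.6 − 53.5875 = 12.0125.
DWL = ½ × 1.2645 × 12.0125 = 7.59.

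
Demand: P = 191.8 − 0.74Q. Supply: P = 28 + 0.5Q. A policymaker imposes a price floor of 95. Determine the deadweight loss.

Competitive equilibrium: 191.8 − 0.74Q = 28 + 0.5Q → Q* = 132.0968, P* = 94.0484.
At the floor P = 95, quantity demanded = (191.8 − 95)/0.74 = 130.8108.
Sellers' marginal cost at Q' = 130.8108: 28 + 0.5·130.8108 = 93.4054.
ΔQ = 132.0968 − 130.8108 = 1.286; wedge = 95 − 93.4054 = 1.5946.
Deadweight loss = ½ × 1.286 × 1.5946 = 1.03.

1.03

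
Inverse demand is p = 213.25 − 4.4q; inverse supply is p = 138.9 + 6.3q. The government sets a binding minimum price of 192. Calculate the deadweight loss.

24.02

Competitive equilibrium: 213.25 − 4.4q = 138.9 + 6.3q → q* = 6.9486, p* = 182.6762.
At the floor p = 192, quantity demanded = (213.25 − 192)/4.4 = 4.8295.
Sellers' marginal cost at q' = 4.8295: 138.9 + 6.3·4.8295 = 169.3259.
Δq = 6.9486 − 4.8295 = 2.1191; wedge = 192 − 169.3259 = 22.6741.
The triangle = ½ × 2.1191 × 22.6741 = 24.02.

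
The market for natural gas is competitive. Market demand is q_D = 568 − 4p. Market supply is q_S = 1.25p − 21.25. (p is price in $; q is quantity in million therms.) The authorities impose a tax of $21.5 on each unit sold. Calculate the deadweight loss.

In inverse form: demand p = 142 − 0.25q, supply p = 17 + 0.8q.
Competitive equilibrium: 142 − 0.25q = 17 + 0.8q → q* = 119.0476, p* = 112.2381.
With the tax, the buyer price exceeds the seller price by 21.5: (142 − 0.25q) − (17 + 0.8q) = 21.5 → q' = 98.5714.
Δq = 119.0476 − 98.5714 = 20.4762; the wedge equals the tax, 21.5.
Deadweight loss = ½ × 20.4762 × 21.5 = $220.12 million.

$220.12 million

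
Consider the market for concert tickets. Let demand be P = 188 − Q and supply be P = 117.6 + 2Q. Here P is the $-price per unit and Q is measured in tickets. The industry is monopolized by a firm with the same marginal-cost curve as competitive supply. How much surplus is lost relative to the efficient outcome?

Competitive equilibrium: 188 − Q = 117.6 + 2Q → Q* = 23.4667, P* = 164.5333.
Marginal revenue: MR = 188 − 2Q. Set MR = MC: 188 − 2Q = 117.6 + 2Q → Q_m = 17.6.
Price P_m = 188 − 1·17.6 = 170.4; MC(Q_m) = 117.6 + 2·17.6 = 152.8.
Competitive Q* = 23.4667, so ΔQ = 5.8667; wedge = 170.4 − 152.8 = 17.6.
Deadweight loss = ½ × 5.8667 × 17.6 = $51.63.

$51.63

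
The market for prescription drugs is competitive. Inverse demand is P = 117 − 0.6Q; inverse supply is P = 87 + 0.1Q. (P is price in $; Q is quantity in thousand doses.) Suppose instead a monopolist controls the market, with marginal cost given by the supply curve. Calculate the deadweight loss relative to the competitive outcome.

Competitive equilibrium: 117 − 0.6Q = 87 + 0.1Q → Q* = 42.8571, P* = 91.2857.
Marginal revenue: MR = 117 − 1.2Q. Set MR = MC: 117 − 1.2Q = 87 + 0.1Q → Q_m = 23.0769.
Price P_m = 117 − 0.6·23.0769 = 103.1539; MC(Q_m) = 87 + 0.1·23.0769 = 89.3077.
Competitive Q* = 42.8571, so ΔQ = 19.7802; wedge = 103.1539 − 89.3077 = 13.8462.
DWL = ½ × 19.7802 × 13.8462 = $136.94 thousand.

$136.94 thousand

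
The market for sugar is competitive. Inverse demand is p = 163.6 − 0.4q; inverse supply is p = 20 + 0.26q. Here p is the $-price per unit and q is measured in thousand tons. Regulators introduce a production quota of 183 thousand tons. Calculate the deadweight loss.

$394.51 thousand

Competitive equilibrium: 163.6 − 0.4q = 20 + 0.26q → q* = 217.5758, p* = 76.5697.
At q = 183: demand price = 163.6 − 0.4·183 = 90.4; supply price = 20 + 0.26·183 = 67.58.
Δq = 217.5758 − 183 = 34.5758; wedge = 90.4 − 67.58 = 22.82.
The triangle = ½ × 34.5758 × 22.82 = $394.51 thousand.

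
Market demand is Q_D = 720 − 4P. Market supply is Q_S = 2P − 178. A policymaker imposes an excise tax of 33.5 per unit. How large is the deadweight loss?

In inverse form: demand P = 180 − 0.25Q, supply P = 89 + 0.5Q.
Competitive equilibrium: 180 − 0.25Q = 89 + 0.5Q → Q* = 121.3333, P* = 149.6667.
With the tax, the buyer price exceeds the seller price by 33.5: (180 − 0.25Q) − (89 + 0.5Q) = 33.5 → Q' = 76.6667.
ΔQ = 121.3333 − 76.6667 = 44.6666; the wedge equals the tax, 33.5.
Deadweight loss = ½ × 44.6666 × 33.5 = 748.17.

748.17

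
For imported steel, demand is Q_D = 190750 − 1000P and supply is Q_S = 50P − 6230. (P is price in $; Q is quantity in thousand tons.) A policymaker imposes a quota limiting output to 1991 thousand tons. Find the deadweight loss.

$14104.45 thousand

In inverse form: demand P = 190.75 − 0.001Q, supply P = 124.6 + 0.02Q.
Competitive equilibrium: 190.75 − 0.001Q = 124.6 + 0.02Q → Q* = 3150, P* = 187.6.
At Q = 1991: demand price = 190.75 − 0.001·1991 = 188.759; supply price = 124.6 + 0.02·1991 = 164.42.
ΔQ = 3150 − 1991 = 1159; wedge = 188.759 − 164.42 = 24.339.
Welfare loss = ½ × 1159 × 24.339 = $14104.45 thousand.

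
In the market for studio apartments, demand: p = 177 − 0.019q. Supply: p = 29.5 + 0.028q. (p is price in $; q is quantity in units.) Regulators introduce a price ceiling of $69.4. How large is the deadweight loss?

$68981.66

Competitive equilibrium: 177 − 0.019q = 29.5 + 0.028q → q* = 3138.2979, p* = 117.3723.
At the ceiling p = 69.4, quantity supplied = (69.4 − 29.5)/0.028 = 1425.
Willingness to pay at q' = 1425: 177 − 0.019·1425 = 149.925.
Δq = 3138.2979 − 1425 = 1713.2979; wedge = 149.925 − 69.4 = 80.525.
DWL = ½ × 1713.2979 × 80.525 = $68981.66.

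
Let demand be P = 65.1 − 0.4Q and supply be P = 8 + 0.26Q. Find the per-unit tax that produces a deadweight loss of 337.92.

Competitive equilibrium: 65.1 − 0.4Q = 8 + 0.26Q → Q* = 86.5152, P* = 30.4939.
A tax t gives ΔQ = t/0.66 and wedge t, so DWL = t²/1.32.
t²/1.32 = 337.92 → t² = 446.0544 → t = 21.12.

21.12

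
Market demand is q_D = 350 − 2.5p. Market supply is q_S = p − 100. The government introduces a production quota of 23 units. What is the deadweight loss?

In inverse form: demand p = 140 − 0.4q, supply p = 100 + q.
Competitive equilibrium: 140 − 0.4q = 100 + q → q* = 28.5714, p* = 128.5714.
At q = 23: demand price = 140 − 0.4·23 = 130.8; supply price = 100 + 1·23 = 123.
Δq = 28.5714 − 23 = 5.5714; wedge = 130.8 − 123 = 7.8.
DWL = ½ × 5.5714 × 7.8 = 21.73.

21.73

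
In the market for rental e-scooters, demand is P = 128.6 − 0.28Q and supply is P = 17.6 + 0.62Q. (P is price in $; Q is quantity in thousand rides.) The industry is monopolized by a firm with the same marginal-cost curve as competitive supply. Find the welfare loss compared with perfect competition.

Competitive equilibrium: 128.6 − 0.28Q = 17.6 + 0.62Q → Q* = 123.3333, P* = 94.0667.
Marginal revenue: MR = 128.6 − 0.56Q. Set MR = MC: 128.6 − 0.56Q = 17.6 + 0.62Q → Q_m = 94.0678.
Price P_m = 128.6 − 0.28·94.0678 = 102.261; MC(Q_m) = 17.6 + 0.62·94.0678 = 75.922.
Competitive Q* = 123.3333, so ΔQ = 29.2655; wedge = 102.261 − 75.922 = 26.339.
The triangle = ½ × 29.2655 × 26.339 = $385.41 thousand.

$385.41 thousand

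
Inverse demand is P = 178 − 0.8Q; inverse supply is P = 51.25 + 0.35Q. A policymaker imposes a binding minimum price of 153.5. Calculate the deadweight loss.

Competitive equilibrium: 178 − 0.8Q = 51.25 + 0.35Q → Q* = 110.21739, P* = 89.82609.
At the floor P = 153.5, quantity demanded = (178 − 153.5)/0.8 = 30.625.
Sellers' marginal cost at Q' = 30.625: 51.25 + 0.35·30.625 = 61.96875.
ΔQ = 110.21739 − 30.625 = 79.59239; wedge = 153.5 − 61.96875 = 91.53125.
Welfare loss = ½ × 79.59239 × 91.53125 = 3642.60.

3642.60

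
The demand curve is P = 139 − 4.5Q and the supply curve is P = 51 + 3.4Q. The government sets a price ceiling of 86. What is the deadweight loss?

Competitive equilibrium: 139 − 4.5Q = 51 + 3.4Q → Q* = 11.1392, P* = 88.8734.
At the ceiling P = 86, quantity supplied = (86 − 51)/3.4 = 10.2941.
Willingness to pay at Q' = 10.2941: 139 − 4.5·10.2941 = 92.6766.
ΔQ = 11.1392 − 10.2941 = 0.8451; wedge = 92.6766 − 86 = 6.6766.
The triangle = ½ × 0.8451 × 6.6766 = 2.82.

2.82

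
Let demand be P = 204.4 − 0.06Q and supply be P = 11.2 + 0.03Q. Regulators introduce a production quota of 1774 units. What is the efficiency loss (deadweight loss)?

6249.62

Competitive equilibrium: 204.4 − 0.06Q = 11.2 + 0.03Q → Q* = 2146.6667, P* = 75.6.
At Q = 1774: demand price = 204.4 − 0.06·1774 = 97.96; supply price = 11.2 + 0.03·1774 = 64.42.
ΔQ = 2146.6667 − 1774 = 372.6667; wedge = 97.96 − 64.42 = 33.54.
Deadweight loss = ½ × 372.6667 × 33.54 = 6249.62.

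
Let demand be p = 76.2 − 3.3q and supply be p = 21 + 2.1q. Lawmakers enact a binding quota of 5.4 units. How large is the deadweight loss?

62.79

Competitive equilibrium: 76.2 − 3.3q = 21 + 2.1q → q* = 10.2222, p* = 42.4667.
At q = 5.4: demand price = 76.2 − 3.3·5.4 = 58.38; supply price = 21 + 2.1·5.4 = 32.34.
Δq = 10.2222 − 5.4 = 4.8222; wedge = 58.38 − 32.34 = 26.04.
Welfare loss = ½ × 4.8222 × 26.04 = 62.79.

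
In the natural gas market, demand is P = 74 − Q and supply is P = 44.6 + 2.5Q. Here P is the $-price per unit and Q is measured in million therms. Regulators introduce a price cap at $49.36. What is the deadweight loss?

Competitive equilibrium: 74 − Q = 44.6 + 2.5Q → Q* = 8.4, P* = 65.6.
At the ceiling P = 49.36, quantity supplied = (49.36 − 44.6)/2.5 = 1.904.
Willingness to pay at Q' = 1.904: 74 − 1·1.904 = 72.096.
ΔQ = 8.4 − 1.904 = 6.496; wedge = 72.096 − 49.36 = 22.736.
Deadweight loss = ½ × 6.496 × 22.736 = $73.85 million.

$73.85 million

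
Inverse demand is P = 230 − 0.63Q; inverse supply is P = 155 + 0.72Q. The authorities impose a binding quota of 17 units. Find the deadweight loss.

Competitive equilibrium: 230 − 0.63Q = 155 + 0.72Q → Q* = 55.5556, P* = 195.
At Q = 17: demand price = 230 − 0.63·17 = 219.29; supply price = 155 + 0.72·17 = 167.24.
ΔQ = 55.5556 − 17 = 38.5556; wedge = 219.29 − 167.24 = 52.05.
The triangle = ½ × 38.5556 × 52.05 = 1003.41.

1003.41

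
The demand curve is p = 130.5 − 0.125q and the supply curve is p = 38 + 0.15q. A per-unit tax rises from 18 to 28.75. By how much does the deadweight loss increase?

Competitive equilibrium: 130.5 − 0.125q = 38 + 0.15q → q* = 336.3636, p* = 88.4545.
For a per-unit tax t: Δq = t/0.275, so DWL = ½·t·(t/0.275) = t²/0.55.
At t = 18: DWL = 589.091. At t = 28.75: DWL = 1502.841.
Increase = 1502.841 − 589.091 = 913.75.

913.75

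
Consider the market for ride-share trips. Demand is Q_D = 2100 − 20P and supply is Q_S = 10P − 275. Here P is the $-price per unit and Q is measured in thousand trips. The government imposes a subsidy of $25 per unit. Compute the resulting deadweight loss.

In inverse form: demand P = 105 − 0.05Q, supply P = 27.5 + 0.1Q.
Competitive equilibrium: 105 − 0.05Q = 27.5 + 0.1Q → Q* = 516.6667, P* = 79.1667.
The subsidy lowers effective supply by 25: P = 2.5 + 0.1Q.
New quantity: 105 − 0.05Q = 2.5 + 0.1Q → Q' = 683.3333.
Overproduction ΔQ = 683.3333 − 516.6667 = 166.6666; wedge = subsidy = 25.
Welfare loss = ½ × 166.6666 × 25 = $2083.33 thousand.

$2083.33 thousand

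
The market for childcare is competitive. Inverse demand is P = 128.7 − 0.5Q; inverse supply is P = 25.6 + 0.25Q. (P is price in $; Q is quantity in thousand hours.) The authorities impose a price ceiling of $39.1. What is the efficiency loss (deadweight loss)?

Competitive equilibrium: 128.7 − 0.5Q = 25.6 + 0.25Q → Q* = 137.4667, P* = 59.9667.
At the ceiling P = 39.1, quantity supplied = (39.1 − 25.6)/0.25 = 54.
Willingness to pay at Q' = 54: 128.7 − 0.5·54 = 101.7.
ΔQ = 137.4667 − 54 = 83.4667; wedge = 101.7 − 39.1 = 62.6.
The triangle = ½ × 83.4667 × 62.6 = $2612.51 thousand.

$2612.51 thousand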